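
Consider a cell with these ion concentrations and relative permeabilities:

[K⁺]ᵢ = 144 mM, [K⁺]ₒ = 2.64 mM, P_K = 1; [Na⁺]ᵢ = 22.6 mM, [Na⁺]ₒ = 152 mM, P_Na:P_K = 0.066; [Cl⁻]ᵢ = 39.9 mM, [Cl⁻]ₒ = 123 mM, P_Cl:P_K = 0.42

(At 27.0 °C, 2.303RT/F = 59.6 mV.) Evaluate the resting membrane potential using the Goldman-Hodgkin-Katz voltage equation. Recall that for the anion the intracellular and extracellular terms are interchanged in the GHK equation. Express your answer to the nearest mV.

Vm = 59.6 · log₁₀[(Σ P·[cation]ₒ + Σ P·[anion]ᵢ) / (Σ P·[cation]ᵢ + Σ P·[anion]ₒ)]
Numerator = 1×2.64 + 0.066×152 + 0.42×39.9 = 29.43
Denominator = 1×144 + 0.066×22.6 + 0.42×123 = 197.2
Vm = 59.6 · log₁₀(0.14928) = 59.6 × (-0.8260) = -49.23 mV

-49 mV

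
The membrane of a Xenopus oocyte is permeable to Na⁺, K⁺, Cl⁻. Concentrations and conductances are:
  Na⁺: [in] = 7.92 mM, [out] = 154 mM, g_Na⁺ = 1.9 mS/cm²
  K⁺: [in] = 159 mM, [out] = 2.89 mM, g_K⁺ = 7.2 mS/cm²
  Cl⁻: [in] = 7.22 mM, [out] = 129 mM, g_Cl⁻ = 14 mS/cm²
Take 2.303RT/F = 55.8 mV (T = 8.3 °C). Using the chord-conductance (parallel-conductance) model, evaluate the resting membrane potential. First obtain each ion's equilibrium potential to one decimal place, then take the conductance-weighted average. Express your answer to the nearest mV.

-67 mV

E_Na⁺ = (55.8/1)·log₁₀(154/7.92) = 71.9 mV
E_K⁺ = (55.8/1)·log₁₀(2.89/159) = -97.1 mV
E_Cl⁻ = (55.8/-1)·log₁₀(129/7.22) = -69.9 mV
Vm = (Σ gᵢEᵢ)/(Σ gᵢ) = (1.9·71.9 + 7.2·-97.1 + 14·-69.9) / (1.9 + 7.2 + 14)
= -1541.11 / 23.1 = -66.71 mV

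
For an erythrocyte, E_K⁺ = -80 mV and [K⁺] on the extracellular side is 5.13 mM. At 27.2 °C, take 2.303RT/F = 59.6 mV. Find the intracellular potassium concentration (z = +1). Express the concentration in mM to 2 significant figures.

Nernst: E = (59.6/1) · log₁₀([out]/[in]), so log₁₀([out]/[in]) = -80.0 × 1 / 59.6 = -1.3423.
[out]/[in] = 10^(-1.3423) = 0.04547.
[in] = 5.13 / 0.04547 = 112.8 mM.

110 mM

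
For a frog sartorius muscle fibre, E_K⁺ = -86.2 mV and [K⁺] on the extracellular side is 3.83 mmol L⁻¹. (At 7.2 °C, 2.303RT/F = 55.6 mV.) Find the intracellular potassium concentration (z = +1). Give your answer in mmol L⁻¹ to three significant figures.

136 mmol L⁻¹

Nernst: E = (55.6/1) · log₁₀([out]/[in]), so log₁₀([out]/[in]) = -86.2 × 1 / 55.6 = -1.5504.
[out]/[in] = 10^(-1.5504) = 0.02816.
[in] = 3.83 / 0.02816 = 136 mmol L⁻¹.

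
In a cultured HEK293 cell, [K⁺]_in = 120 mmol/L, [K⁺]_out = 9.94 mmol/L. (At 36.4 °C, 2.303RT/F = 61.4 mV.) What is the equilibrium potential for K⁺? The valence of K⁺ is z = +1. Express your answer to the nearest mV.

E = (61.4/z) · log₁₀([K⁺]_out/[K⁺]_in) with z = +1.
= (61.4/1) · log₁₀(9.94/120) = 61.40 · log₁₀(0.08283)
= 61.40 · (-1.0818) = -66.42 mV

-66 mV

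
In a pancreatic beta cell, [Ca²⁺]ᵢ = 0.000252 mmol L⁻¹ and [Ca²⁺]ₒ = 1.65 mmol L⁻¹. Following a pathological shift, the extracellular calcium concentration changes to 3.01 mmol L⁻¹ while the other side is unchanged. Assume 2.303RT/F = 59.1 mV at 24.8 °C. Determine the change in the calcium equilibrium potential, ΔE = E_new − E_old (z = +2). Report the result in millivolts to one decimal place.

E_old = (59.1/2)·log₁₀(1.65/0.000252) = 112.77 mV
E_new = (59.1/2)·log₁₀(3.01/0.000252) = 120.48 mV
ΔE = 120.48 − (112.77) = 7.71 mV

7.7 mV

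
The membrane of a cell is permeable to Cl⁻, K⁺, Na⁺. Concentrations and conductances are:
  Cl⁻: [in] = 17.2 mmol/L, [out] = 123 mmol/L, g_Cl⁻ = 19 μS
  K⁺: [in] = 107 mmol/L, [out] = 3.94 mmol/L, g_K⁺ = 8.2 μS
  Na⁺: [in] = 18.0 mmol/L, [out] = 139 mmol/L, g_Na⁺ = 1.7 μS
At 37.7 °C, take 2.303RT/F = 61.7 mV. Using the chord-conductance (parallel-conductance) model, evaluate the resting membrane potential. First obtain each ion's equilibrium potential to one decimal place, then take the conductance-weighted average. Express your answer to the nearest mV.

E_Cl⁻ = (61.7/-1)·log₁₀(123/17.2) = -52.7 mV
E_K⁺ = (61.7/1)·log₁₀(3.94/107) = -88.5 mV
E_Na⁺ = (61.7/1)·log₁₀(139/18.0) = 54.8 mV
Vm = (Σ gᵢEᵢ)/(Σ gᵢ) = (19·-52.7 + 8.2·-88.5 + 1.7·54.8) / (19 + 8.2 + 1.7)
= -1633.84 / 28.9 = -56.53 mV

-57 mV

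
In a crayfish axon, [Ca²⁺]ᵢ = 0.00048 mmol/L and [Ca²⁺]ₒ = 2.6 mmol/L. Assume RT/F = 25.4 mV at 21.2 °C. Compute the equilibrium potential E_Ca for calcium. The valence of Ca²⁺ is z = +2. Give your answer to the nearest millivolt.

109 mV

E = (25.4/z) · ln([Ca²⁺]_out/[Ca²⁺]_in) with z = +2.
= (25.4/2) · ln(2.6/0.00048) = 12.70 · ln(5417)
= 12.70 · (8.5972) = 109.18 mV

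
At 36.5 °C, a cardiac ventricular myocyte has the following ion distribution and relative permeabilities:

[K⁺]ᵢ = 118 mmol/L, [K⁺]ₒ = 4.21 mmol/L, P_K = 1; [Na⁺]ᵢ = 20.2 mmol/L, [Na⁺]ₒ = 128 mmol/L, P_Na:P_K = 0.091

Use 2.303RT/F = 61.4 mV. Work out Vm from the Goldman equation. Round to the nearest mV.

-54 mV

Vm = 61.4 · log₁₀[(Σ P·[cation]ₒ + Σ P·[anion]ᵢ) / (Σ P·[cation]ᵢ + Σ P·[anion]ₒ)]
Numerator = 1×4.21 + 0.091×128 = 15.86
Denominator = 1×118 + 0.091×20.2 = 119.8
Vm = 61.4 · log₁₀(0.13233) = 61.4 × (-0.8783) = -53.93 mV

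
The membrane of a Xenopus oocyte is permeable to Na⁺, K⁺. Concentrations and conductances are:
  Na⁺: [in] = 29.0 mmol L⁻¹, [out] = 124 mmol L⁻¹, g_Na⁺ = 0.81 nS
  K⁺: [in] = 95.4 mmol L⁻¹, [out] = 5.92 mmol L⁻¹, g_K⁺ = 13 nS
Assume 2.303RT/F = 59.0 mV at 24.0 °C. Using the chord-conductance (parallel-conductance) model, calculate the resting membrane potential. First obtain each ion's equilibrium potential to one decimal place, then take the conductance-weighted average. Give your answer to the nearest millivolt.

-65 mV

E_Na⁺ = (59.0/1)·log₁₀(124/29.0) = 37.2 mV
E_K⁺ = (59.0/1)·log₁₀(5.92/95.4) = -71.2 mV
Vm = (Σ gᵢEᵢ)/(Σ gᵢ) = (0.81·37.2 + 13·-71.2) / (0.81 + 13)
= -895.47 / 13.81 = -64.84 mV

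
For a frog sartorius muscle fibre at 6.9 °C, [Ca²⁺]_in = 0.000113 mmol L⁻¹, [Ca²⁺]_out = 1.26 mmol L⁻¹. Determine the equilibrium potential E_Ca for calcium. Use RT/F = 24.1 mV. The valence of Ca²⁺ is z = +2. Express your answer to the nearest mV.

E = (24.1/z) · ln([Ca²⁺]_out/[Ca²⁺]_in) with z = +2.
= (24.1/2) · ln(1.26/0.000113) = 12.05 · ln(1.115e+04)
= 12.05 · (9.3192) = 112.30 mV

112 mV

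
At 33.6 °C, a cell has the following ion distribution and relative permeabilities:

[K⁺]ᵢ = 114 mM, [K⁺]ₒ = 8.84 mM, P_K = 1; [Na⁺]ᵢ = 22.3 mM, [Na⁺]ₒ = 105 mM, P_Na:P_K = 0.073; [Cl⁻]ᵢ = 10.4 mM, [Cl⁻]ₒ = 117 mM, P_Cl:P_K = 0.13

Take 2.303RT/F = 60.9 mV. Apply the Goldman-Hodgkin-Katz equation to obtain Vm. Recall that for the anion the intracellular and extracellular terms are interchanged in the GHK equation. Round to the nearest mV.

Vm = 60.9 · log₁₀[(Σ P·[cation]ₒ + Σ P·[anion]ᵢ) / (Σ P·[cation]ᵢ + Σ P·[anion]ₒ)]
Numerator = 1×8.84 + 0.073×105 + 0.13×10.4 = 17.86
Denominator = 1×114 + 0.073×22.3 + 0.13×117 = 130.8
Vm = 60.9 · log₁₀(0.13648) = 60.9 × (-0.8649) = -52.67 mV

-53 mV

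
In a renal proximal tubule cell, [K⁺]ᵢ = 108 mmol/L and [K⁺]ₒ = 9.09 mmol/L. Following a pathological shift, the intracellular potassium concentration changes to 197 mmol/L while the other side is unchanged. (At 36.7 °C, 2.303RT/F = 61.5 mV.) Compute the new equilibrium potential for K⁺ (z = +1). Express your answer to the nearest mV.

-82 mV

After the shift: [K⁺]_out = 9.09, [K⁺]_in = 197 mmol/L.
E_new = (61.5/1)·log₁₀(9.09/197) = 61.50 · (-1.3359) = -82.16 mV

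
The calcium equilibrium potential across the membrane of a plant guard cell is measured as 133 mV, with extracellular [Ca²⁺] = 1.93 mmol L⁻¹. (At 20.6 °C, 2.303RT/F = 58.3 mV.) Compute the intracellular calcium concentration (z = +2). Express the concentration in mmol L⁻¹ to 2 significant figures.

0.000053 mmol L⁻¹

Nernst: E = (58.3/2) · log₁₀([out]/[in]), so log₁₀([out]/[in]) = 133.0 × 2 / 58.3 = 4.5626.
[out]/[in] = 10^(4.5626) = 3.653e+04.
[in] = 1.93 / 3.653e+04 = 5.284e-05 mmol L⁻¹.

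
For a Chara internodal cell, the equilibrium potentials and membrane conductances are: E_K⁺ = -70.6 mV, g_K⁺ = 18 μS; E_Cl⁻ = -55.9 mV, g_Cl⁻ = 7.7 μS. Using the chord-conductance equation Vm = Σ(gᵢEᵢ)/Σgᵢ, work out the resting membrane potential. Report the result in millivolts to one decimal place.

Σ gᵢEᵢ = 18·(-70.6) + 7.7·(-55.9) = -1701.23
Σ gᵢ = 18 + 7.7 = 25.7
Vm = -1701.23 / 25.7 = -66.20 mV

-66.2 mV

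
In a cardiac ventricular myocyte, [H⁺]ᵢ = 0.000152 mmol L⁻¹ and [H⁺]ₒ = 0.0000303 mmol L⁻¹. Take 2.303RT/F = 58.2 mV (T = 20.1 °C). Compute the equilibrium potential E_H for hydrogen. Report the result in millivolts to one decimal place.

E = (58.2/z) · log₁₀([H⁺]_out/[H⁺]_in) with z = +1.
= (58.2/1) · log₁₀(0.0000303/0.000152) = 58.20 · log₁₀(0.1993)
= 58.20 · (-0.7004) = -40.76 mV

-40.8 mV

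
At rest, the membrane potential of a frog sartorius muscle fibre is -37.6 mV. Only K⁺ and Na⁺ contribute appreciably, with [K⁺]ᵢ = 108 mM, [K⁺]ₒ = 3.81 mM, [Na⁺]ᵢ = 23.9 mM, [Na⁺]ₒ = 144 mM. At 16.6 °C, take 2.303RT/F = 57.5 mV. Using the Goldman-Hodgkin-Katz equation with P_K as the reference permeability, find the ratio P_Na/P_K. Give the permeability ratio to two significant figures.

Let α = P_Na/P_K. GHK: Vm = 57.5·log₁₀[(Kₒ + α·Naₒ)/(Kᵢ + α·Naᵢ)].
10^(Vm/57.5) = 10^(-37.6/57.5) = 0.22186
So 0.22186·(Kᵢ + α·Naᵢ) = Kₒ + α·Naₒ → α = (0.22186·108.0 − 3.81) / (144.0 − 0.22186·23.9)
α = (23.96 − 3.81) / (144.0 − 5.303) = 20.15/138.7 = 0.1453

0.15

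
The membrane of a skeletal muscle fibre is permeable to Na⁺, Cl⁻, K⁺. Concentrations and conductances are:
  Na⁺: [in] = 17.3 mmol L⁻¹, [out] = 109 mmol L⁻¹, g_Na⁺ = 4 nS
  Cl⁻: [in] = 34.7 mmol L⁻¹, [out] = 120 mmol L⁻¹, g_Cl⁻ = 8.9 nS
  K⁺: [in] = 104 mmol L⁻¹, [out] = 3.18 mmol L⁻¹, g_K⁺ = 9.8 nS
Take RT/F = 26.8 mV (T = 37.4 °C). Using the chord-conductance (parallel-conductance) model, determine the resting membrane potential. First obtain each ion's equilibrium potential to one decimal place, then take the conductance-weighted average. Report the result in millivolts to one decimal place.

-44.7 mV

E_Na⁺ = (26.8/1)·ln(109/17.3) = 49.3 mV
E_Cl⁻ = (26.8/-1)·ln(120/34.7) = -33.3 mV
E_K⁺ = (26.8/1)·ln(3.18/104) = -93.5 mV
Vm = (Σ gᵢEᵢ)/(Σ gᵢ) = (4·49.3 + 8.9·-33.3 + 9.8·-93.5) / (4 + 8.9 + 9.8)
= -1015.47 / 22.7 = -44.73 mV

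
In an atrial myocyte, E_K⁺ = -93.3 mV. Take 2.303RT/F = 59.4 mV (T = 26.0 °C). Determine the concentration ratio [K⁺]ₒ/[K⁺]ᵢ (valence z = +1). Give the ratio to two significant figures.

0.027

log₁₀([out]/[in]) = E·z/(59.4) = -93.3 × 1 / 59.4 = -1.5707
[out]/[in] = 10^(-1.5707) = 0.02687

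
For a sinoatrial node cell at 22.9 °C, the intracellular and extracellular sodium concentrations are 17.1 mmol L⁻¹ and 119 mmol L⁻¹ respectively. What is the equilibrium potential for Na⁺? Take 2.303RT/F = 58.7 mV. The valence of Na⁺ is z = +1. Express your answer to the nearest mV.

E = (58.7/z) · log₁₀([Na⁺]_out/[Na⁺]_in) with z = +1.
= (58.7/1) · log₁₀(119/17.1) = 58.70 · log₁₀(6.959)
= 58.70 · (0.8426) = 49.46 mV

49 mV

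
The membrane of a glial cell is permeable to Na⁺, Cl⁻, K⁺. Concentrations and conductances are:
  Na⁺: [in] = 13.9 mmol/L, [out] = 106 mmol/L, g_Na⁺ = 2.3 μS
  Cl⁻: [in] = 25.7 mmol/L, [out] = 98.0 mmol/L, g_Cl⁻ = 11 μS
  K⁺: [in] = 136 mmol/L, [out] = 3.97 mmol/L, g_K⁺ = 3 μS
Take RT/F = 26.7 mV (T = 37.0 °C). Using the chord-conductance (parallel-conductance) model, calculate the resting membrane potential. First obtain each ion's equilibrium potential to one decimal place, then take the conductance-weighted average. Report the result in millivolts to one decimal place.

-33.8 mV

E_Na⁺ = (26.7/1)·ln(106/13.9) = 54.2 mV
E_Cl⁻ = (26.7/-1)·ln(98.0/25.7) = -35.7 mV
E_K⁺ = (26.7/1)·ln(3.97/136) = -94.4 mV
Vm = (Σ gᵢEᵢ)/(Σ gᵢ) = (2.3·54.2 + 11·-35.7 + 3·-94.4) / (2.3 + 11 + 3)
= -551.24 / 16.3 = -33.82 mV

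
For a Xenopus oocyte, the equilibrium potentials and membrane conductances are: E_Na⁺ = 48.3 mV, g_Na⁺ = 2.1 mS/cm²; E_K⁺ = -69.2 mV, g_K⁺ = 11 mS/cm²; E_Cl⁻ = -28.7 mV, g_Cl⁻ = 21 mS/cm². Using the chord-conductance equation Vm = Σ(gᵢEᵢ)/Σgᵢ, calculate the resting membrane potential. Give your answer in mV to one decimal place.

-37.0 mV

Σ gᵢEᵢ = 2.1·(48.3) + 11·(-69.2) + 21·(-28.7) = -1262.47
Σ gᵢ = 2.1 + 11 + 21 = 34.1
Vm = -1262.47 / 34.1 = -37.02 mV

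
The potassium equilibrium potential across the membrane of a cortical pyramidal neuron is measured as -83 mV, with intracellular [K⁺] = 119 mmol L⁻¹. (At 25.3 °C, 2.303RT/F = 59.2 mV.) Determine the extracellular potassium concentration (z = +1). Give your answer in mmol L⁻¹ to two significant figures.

Nernst: E = (59.2/1) · log₁₀([out]/[in]), so log₁₀([out]/[in]) = -83.0 × 1 / 59.2 = -1.4020.
[out]/[in] = 10^(-1.4020) = 0.03963.
[out] = 0.03963 × 119 = 4.715 mmol L⁻¹.

4.7 mmol L⁻¹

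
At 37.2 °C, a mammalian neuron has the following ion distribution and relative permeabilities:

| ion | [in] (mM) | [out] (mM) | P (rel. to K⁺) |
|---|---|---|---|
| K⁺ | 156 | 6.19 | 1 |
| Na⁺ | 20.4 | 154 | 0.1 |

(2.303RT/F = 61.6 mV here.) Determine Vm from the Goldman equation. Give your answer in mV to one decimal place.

-53.3 mV

Vm = 61.6 · log₁₀[(Σ P·[cation]ₒ + Σ P·[anion]ᵢ) / (Σ P·[cation]ᵢ + Σ P·[anion]ₒ)]
Numerator = 1×6.19 + 0.1×154 = 21.59
Denominator = 1×156 + 0.1×20.4 = 158
Vm = 61.6 · log₁₀(0.13661) = 61.6 × (-0.8645) = -53.25 mV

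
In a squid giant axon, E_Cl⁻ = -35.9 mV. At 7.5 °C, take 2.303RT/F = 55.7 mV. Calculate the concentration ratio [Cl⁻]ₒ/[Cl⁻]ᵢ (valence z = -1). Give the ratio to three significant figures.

4.41

log₁₀([out]/[in]) = E·z/(55.7) = -35.9 × -1 / 55.7 = 0.6445
[out]/[in] = 10^(0.6445) = 4.411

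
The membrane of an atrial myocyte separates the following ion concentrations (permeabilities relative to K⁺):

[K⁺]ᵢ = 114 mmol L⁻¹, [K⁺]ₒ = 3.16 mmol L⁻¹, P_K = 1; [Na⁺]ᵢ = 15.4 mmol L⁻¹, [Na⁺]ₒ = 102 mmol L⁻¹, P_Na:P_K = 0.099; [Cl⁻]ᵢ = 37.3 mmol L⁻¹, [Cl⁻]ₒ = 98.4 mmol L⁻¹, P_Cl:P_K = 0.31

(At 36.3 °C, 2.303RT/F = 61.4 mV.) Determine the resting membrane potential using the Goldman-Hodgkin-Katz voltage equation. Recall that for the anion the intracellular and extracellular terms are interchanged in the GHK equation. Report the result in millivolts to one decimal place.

-47.3 mV

Vm = 61.4 · log₁₀[(Σ P·[cation]ₒ + Σ P·[anion]ᵢ) / (Σ P·[cation]ᵢ + Σ P·[anion]ₒ)]
Numerator = 1×3.16 + 0.099×102 + 0.31×37.3 = 24.82
Denominator = 1×114 + 0.099×15.4 + 0.31×98.4 = 146
Vm = 61.4 · log₁₀(0.16997) = 61.4 × (-0.7696) = -47.25 mV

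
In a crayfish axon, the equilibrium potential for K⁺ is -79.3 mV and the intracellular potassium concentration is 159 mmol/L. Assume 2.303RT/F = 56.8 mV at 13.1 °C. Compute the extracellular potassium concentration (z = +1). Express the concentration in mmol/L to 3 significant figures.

6.39 mmol/L

Nernst: E = (56.8/1) · log₁₀([out]/[in]), so log₁₀([out]/[in]) = -79.3 × 1 / 56.8 = -1.3961.
[out]/[in] = 10^(-1.3961) = 0.04017.
[out] = 0.04017 × 159 = 6.387 mmol/L.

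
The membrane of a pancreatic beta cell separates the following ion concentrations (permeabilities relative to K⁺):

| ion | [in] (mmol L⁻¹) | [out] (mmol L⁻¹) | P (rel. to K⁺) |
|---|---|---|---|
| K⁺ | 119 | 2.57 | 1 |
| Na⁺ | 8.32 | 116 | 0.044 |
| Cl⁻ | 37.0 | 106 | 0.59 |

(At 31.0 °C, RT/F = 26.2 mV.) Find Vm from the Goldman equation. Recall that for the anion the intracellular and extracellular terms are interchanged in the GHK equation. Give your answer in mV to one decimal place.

Vm = 26.2 · ln[(Σ P·[cation]ₒ + Σ P·[anion]ᵢ) / (Σ P·[cation]ᵢ + Σ P·[anion]ₒ)]
Numerator = 1×2.57 + 0.044×116 + 0.59×37.0 = 29.5
Denominator = 1×119 + 0.044×8.32 + 0.59×106 = 181.9
Vm = 26.2 · ln(0.16219) = 26.2 × (-1.8190) = -47.66 mV

-47.7 mV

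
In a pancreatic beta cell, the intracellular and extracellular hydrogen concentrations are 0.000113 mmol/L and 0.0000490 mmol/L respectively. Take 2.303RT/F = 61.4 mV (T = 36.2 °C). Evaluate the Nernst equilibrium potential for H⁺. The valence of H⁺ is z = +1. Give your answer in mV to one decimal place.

-22.3 mV

E = (61.4/z) · log₁₀([H⁺]_out/[H⁺]_in) with z = +1.
= (61.4/1) · log₁₀(0.0000490/0.000113) = 61.40 · log₁₀(0.4336)
= 61.40 · (-0.3629) = -22.28 mV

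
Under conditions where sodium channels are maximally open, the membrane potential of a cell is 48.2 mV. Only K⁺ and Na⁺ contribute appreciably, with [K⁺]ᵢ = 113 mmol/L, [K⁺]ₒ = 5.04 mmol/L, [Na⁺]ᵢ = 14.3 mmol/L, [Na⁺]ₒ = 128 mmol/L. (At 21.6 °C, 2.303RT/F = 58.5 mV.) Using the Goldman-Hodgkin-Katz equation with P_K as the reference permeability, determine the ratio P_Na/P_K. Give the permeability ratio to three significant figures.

Let α = P_Na/P_K. GHK: Vm = 58.5·log₁₀[(Kₒ + α·Naₒ)/(Kᵢ + α·Naᵢ)].
10^(Vm/58.5) = 10^(48.2/58.5) = 6.667
So 6.667·(Kᵢ + α·Naᵢ) = Kₒ + α·Naₒ → α = (6.667·113.0 − 5.04) / (128.0 − 6.667·14.3)
α = (753.4 − 5.04) / (128.0 − 95.34) = 748.3/32.66 = 22.91

22.9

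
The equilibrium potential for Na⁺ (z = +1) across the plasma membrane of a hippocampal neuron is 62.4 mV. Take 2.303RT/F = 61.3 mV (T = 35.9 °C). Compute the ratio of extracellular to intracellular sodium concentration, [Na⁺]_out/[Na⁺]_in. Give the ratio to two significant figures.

10

log₁₀([out]/[in]) = E·z/(61.3) = 62.4 × 1 / 61.3 = 1.0179
[out]/[in] = 10^(1.0179) = 10.42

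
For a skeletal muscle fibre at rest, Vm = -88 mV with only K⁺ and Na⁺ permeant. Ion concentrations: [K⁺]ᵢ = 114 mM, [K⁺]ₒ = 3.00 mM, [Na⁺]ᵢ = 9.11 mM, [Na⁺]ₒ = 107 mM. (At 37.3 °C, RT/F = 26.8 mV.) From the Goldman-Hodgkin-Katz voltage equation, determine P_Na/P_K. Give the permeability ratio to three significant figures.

0.0119

Let α = P_Na/P_K. GHK: Vm = 26.8·ln[(Kₒ + α·Naₒ)/(Kᵢ + α·Naᵢ)].
e^(Vm/26.8) = e^(-88.0/26.8) = 0.037494
So 0.037494·(Kᵢ + α·Naᵢ) = Kₒ + α·Naₒ → α = (0.037494·114.0 − 3.0) / (107.0 − 0.037494·9.11)
α = (4.274 − 3.0) / (107.0 − 0.3416) = 1.274/106.7 = 0.01195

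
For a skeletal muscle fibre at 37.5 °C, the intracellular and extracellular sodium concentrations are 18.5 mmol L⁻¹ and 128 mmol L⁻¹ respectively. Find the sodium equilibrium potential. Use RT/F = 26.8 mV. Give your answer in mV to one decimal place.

51.8 mV

E = (26.8/z) · ln([Na⁺]_out/[Na⁺]_in) with z = +1.
= (26.8/1) · ln(128/18.5) = 26.80 · ln(6.919)
= 26.80 · (1.9343) = 51.84 mV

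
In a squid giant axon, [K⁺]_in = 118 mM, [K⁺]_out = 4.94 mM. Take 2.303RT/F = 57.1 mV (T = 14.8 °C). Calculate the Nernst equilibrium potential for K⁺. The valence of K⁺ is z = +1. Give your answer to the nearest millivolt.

-79 mV

E = (57.1/z) · log₁₀([K⁺]_out/[K⁺]_in) with z = +1.
= (57.1/1) · log₁₀(4.94/118) = 57.10 · log₁₀(0.04186)
= 57.10 · (-1.3782) = -78.69 mV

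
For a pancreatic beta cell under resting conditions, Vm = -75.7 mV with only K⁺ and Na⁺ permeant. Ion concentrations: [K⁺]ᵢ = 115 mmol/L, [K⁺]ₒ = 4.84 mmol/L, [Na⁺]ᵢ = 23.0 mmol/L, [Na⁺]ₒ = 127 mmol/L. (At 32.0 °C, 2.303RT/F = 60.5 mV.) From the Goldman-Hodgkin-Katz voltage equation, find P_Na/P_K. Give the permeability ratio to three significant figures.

Let α = P_Na/P_K. GHK: Vm = 60.5·log₁₀[(Kₒ + α·Naₒ)/(Kᵢ + α·Naᵢ)].
10^(Vm/60.5) = 10^(-75.7/60.5) = 0.056074
So 0.056074·(Kᵢ + α·Naᵢ) = Kₒ + α·Naₒ → α = (0.056074·115.0 − 4.84) / (127.0 − 0.056074·23.0)
α = (6.448 − 4.84) / (127.0 − 1.29) = 1.608/125.7 = 0.0128

0.0128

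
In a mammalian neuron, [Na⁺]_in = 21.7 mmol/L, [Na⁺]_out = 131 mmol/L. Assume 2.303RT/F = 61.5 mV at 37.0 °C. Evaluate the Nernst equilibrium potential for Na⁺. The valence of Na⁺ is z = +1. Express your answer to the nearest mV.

48 mV

E = (61.5/z) · log₁₀([Na⁺]_out/[Na⁺]_in) with z = +1.
= (61.5/1) · log₁₀(131/21.7) = 61.50 · log₁₀(6.037)
= 61.50 · (0.7808) = 48.02 mV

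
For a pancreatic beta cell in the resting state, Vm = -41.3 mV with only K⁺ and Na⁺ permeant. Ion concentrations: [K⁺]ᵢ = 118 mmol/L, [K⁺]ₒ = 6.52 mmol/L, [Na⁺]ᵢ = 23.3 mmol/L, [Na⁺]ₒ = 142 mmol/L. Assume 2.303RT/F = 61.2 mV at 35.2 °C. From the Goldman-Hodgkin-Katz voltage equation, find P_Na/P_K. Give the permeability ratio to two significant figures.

0.13

Let α = P_Na/P_K. GHK: Vm = 61.2·log₁₀[(Kₒ + α·Naₒ)/(Kᵢ + α·Naᵢ)].
10^(Vm/61.2) = 10^(-41.3/61.2) = 0.21143
So 0.21143·(Kᵢ + α·Naᵢ) = Kₒ + α·Naₒ → α = (0.21143·118.0 − 6.52) / (142.0 − 0.21143·23.3)
α = (24.95 − 6.52) / (142.0 − 4.926) = 18.43/137.1 = 0.1344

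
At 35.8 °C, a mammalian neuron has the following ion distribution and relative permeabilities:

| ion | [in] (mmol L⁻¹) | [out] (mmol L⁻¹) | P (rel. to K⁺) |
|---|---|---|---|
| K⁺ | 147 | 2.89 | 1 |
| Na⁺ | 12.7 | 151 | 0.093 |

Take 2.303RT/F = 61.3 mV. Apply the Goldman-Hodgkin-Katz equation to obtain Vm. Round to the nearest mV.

Vm = 61.3 · log₁₀[(Σ P·[cation]ₒ + Σ P·[anion]ᵢ) / (Σ P·[cation]ᵢ + Σ P·[anion]ₒ)]
Numerator = 1×2.89 + 0.093×151 = 16.93
Denominator = 1×147 + 0.093×12.7 = 148.2
Vm = 61.3 · log₁₀(0.11427) = 61.3 × (-0.9421) = -57.75 mV

-58 mV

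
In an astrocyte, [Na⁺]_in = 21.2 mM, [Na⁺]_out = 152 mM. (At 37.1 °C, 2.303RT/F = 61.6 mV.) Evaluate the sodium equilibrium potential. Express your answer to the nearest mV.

53 mV

E = (61.6/z) · log₁₀([Na⁺]_out/[Na⁺]_in) with z = +1.
= (61.6/1) · log₁₀(152/21.2) = 61.60 · log₁₀(7.17)
= 61.60 · (0.8555) = 52.70 mV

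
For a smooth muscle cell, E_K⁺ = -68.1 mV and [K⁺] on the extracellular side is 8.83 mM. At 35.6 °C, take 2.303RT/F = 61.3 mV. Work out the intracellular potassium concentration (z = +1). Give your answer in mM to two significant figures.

110 mM

Nernst: E = (61.3/1) · log₁₀([out]/[in]), so log₁₀([out]/[in]) = -68.1 × 1 / 61.3 = -1.1109.
[out]/[in] = 10^(-1.1109) = 0.07746.
[in] = 8.83 / 0.07746 = 114 mM.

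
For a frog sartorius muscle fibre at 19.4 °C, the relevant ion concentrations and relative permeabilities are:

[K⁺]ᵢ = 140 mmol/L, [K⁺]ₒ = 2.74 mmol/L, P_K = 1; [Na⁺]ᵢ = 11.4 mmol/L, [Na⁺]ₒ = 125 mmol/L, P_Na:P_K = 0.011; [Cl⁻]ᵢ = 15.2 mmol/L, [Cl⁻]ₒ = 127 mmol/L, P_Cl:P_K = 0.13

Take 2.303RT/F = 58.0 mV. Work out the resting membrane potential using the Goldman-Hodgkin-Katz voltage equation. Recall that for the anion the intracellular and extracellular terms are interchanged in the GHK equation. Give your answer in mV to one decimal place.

-81.8 mV

Vm = 58.0 · log₁₀[(Σ P·[cation]ₒ + Σ P·[anion]ᵢ) / (Σ P·[cation]ᵢ + Σ P·[anion]ₒ)]
Numerator = 1×2.74 + 0.011×125 + 0.13×15.2 = 6.091
Denominator = 1×140 + 0.011×11.4 + 0.13×127 = 156.6
Vm = 58.0 · log₁₀(0.038886) = 58.0 × (-1.4102) = -81.79 mV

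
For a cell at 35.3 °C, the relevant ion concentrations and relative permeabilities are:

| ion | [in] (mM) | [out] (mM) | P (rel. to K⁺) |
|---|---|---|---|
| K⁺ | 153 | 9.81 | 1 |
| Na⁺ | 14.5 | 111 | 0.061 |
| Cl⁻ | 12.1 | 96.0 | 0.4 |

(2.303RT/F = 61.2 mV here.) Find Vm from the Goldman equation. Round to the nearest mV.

Vm = 61.2 · log₁₀[(Σ P·[cation]ₒ + Σ P·[anion]ᵢ) / (Σ P·[cation]ᵢ + Σ P·[anion]ₒ)]
Numerator = 1×9.81 + 0.061×111 + 0.4×12.1 = 21.42
Denominator = 1×153 + 0.061×14.5 + 0.4×96.0 = 192.3
Vm = 61.2 · log₁₀(0.1114) = 61.2 × (-0.9531) = -58.33 mV

-58 mV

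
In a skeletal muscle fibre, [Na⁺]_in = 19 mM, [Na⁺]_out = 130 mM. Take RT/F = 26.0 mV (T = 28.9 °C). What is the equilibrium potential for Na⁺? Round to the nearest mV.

E = (26.0/z) · ln([Na⁺]_out/[Na⁺]_in) with z = +1.
= (26.0/1) · ln(130/19) = 26.00 · ln(6.842)
= 26.00 · (1.9231) = 50.00 mV

50 mV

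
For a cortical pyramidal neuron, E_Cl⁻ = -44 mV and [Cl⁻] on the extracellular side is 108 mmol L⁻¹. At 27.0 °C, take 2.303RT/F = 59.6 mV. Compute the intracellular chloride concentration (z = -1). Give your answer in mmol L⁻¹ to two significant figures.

Nernst: E = (59.6/-1) · log₁₀([out]/[in]), so log₁₀([out]/[in]) = -44.0 × -1 / 59.6 = 0.7383.
[out]/[in] = 10^(0.7383) = 5.473.
[in] = 108 / 5.473 = 19.73 mmol L⁻¹.

20 mmol L⁻¹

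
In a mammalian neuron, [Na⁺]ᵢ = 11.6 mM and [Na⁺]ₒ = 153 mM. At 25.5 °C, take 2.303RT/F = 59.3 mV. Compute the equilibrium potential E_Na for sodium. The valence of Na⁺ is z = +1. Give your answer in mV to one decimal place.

E = (59.3/z) · log₁₀([Na⁺]_out/[Na⁺]_in) with z = +1.
= (59.3/1) · log₁₀(153/11.6) = 59.30 · log₁₀(13.19)
= 59.30 · (1.1202) = 66.43 mV

66.4 mV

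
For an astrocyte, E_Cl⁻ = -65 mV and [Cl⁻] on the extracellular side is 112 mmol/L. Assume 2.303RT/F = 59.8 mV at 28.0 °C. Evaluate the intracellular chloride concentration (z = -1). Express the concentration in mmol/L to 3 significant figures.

Nernst: E = (59.8/-1) · log₁₀([out]/[in]), so log₁₀([out]/[in]) = -65.0 × -1 / 59.8 = 1.0870.
[out]/[in] = 10^(1.0870) = 12.22.
[in] = 112 / 12.22 = 9.168 mmol/L.

9.17 mmol/L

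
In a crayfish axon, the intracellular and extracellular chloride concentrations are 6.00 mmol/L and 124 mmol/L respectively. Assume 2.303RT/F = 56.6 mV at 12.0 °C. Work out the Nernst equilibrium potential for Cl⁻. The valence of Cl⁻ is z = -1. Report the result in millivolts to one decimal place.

-74.4 mV

E = (56.6/z) · log₁₀([Cl⁻]_out/[Cl⁻]_in) with z = -1.
For an anion, dividing by z = -1 reverses the sign.
= (56.6/-1) · log₁₀(124/6.00) = -56.60 · log₁₀(20.67)
= -56.60 · (1.3153) = -74.44 mV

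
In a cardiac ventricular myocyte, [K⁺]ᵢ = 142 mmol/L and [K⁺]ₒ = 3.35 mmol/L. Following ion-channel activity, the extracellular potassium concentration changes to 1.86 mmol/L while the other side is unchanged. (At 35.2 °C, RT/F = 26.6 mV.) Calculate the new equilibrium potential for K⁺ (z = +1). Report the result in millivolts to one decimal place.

-115.3 mV

After the shift: [K⁺]_out = 1.86, [K⁺]_in = 142 mmol/L.
E_new = (26.6/1)·ln(1.86/142) = 26.60 · (-4.3353) = -115.32 mV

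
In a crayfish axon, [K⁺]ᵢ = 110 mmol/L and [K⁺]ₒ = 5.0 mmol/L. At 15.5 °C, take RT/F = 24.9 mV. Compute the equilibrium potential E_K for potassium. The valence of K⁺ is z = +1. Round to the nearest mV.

-77 mV

E = (24.9/z) · ln([K⁺]_out/[K⁺]_in) with z = +1.
= (24.9/1) · ln(5.0/110) = 24.90 · ln(0.04545)
= 24.90 · (-3.0910) = -76.97 mV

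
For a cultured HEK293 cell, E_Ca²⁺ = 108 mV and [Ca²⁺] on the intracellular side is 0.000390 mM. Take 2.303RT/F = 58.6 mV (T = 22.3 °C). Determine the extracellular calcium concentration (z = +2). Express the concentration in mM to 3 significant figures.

Nernst: E = (58.6/2) · log₁₀([out]/[in]), so log₁₀([out]/[in]) = 108.0 × 2 / 58.6 = 3.6860.
[out]/[in] = 10^(3.6860) = 4853.
[out] = 4853 × 0.000390 = 1.893 mM.

1.89 mM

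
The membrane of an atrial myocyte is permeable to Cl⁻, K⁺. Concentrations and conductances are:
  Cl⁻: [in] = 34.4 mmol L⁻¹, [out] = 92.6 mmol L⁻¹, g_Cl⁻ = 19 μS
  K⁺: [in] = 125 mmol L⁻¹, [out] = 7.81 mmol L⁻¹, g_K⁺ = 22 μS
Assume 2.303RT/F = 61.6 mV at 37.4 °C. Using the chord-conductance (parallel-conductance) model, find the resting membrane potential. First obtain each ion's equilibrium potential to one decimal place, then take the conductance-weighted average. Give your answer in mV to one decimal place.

-52.1 mV

E_Cl⁻ = (61.6/-1)·log₁₀(92.6/34.4) = -26.5 mV
E_K⁺ = (61.6/1)·log₁₀(7.81/125) = -74.2 mV
Vm = (Σ gᵢEᵢ)/(Σ gᵢ) = (19·-26.5 + 22·-74.2) / (19 + 22)
= -2135.90 / 41 = -52.10 mV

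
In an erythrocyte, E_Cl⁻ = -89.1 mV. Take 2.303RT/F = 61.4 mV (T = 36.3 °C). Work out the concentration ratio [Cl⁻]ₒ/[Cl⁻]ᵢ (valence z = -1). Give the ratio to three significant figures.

log₁₀([out]/[in]) = E·z/(61.4) = -89.1 × -1 / 61.4 = 1.4511
[out]/[in] = 10^(1.4511) = 28.26

28.3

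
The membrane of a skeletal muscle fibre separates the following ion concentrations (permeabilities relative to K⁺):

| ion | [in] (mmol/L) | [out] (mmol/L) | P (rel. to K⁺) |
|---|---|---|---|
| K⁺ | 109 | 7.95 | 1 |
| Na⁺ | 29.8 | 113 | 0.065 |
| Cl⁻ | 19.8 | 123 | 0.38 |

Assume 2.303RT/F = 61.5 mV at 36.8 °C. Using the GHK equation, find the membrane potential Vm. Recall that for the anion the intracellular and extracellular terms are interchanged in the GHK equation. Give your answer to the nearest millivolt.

Vm = 61.5 · log₁₀[(Σ P·[cation]ₒ + Σ P·[anion]ᵢ) / (Σ P·[cation]ᵢ + Σ P·[anion]ₒ)]
Numerator = 1×7.95 + 0.065×113 + 0.38×19.8 = 22.82
Denominator = 1×109 + 0.065×29.8 + 0.38×123 = 157.7
Vm = 61.5 · log₁₀(0.14472) = 61.5 × (-0.8395) = -51.63 mV

-52 mV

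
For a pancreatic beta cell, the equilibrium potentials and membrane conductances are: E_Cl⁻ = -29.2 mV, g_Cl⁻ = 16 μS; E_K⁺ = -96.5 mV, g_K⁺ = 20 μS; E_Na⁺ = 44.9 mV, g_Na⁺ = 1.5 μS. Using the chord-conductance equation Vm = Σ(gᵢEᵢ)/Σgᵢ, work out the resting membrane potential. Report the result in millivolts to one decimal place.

-62.1 mV

Σ gᵢEᵢ = 16·(-29.2) + 20·(-96.5) + 1.5·(44.9) = -2329.85
Σ gᵢ = 16 + 20 + 1.5 = 37.5
Vm = -2329.85 / 37.5 = -62.13 mV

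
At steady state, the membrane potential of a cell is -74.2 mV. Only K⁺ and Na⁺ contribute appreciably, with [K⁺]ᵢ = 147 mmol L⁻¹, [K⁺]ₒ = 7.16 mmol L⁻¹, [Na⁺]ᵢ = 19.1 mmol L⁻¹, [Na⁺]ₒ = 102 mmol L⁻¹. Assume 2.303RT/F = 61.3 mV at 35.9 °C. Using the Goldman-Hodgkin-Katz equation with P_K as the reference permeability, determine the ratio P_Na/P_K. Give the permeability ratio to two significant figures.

Let α = P_Na/P_K. GHK: Vm = 61.3·log₁₀[(Kₒ + α·Naₒ)/(Kᵢ + α·Naᵢ)].
10^(Vm/61.3) = 10^(-74.2/61.3) = 0.061597
So 0.061597·(Kᵢ + α·Naᵢ) = Kₒ + α·Naₒ → α = (0.061597·147.0 − 7.16) / (102.0 − 0.061597·19.1)
α = (9.055 − 7.16) / (102.0 − 1.177) = 1.895/100.8 = 0.01879

0.019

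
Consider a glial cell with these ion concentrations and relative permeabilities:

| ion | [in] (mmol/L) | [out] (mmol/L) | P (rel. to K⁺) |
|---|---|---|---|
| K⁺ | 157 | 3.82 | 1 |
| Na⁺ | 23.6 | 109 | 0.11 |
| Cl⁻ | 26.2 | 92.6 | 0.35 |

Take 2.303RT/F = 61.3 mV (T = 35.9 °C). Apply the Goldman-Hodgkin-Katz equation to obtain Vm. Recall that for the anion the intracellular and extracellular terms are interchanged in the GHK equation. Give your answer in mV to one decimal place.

Vm = 61.3 · log₁₀[(Σ P·[cation]ₒ + Σ P·[anion]ᵢ) / (Σ P·[cation]ᵢ + Σ P·[anion]ₒ)]
Numerator = 1×3.82 + 0.11×109 + 0.35×26.2 = 24.98
Denominator = 1×157 + 0.11×23.6 + 0.35×92.6 = 192
Vm = 61.3 · log₁₀(0.1301) = 61.3 × (-0.8857) = -54.29 mV

-54.3 mV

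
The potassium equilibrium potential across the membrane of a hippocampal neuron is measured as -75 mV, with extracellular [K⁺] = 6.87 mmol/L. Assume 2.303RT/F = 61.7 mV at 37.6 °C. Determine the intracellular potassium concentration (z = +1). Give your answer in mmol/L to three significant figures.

Nernst: E = (61.7/1) · log₁₀([out]/[in]), so log₁₀([out]/[in]) = -75.0 × 1 / 61.7 = -1.2156.
[out]/[in] = 10^(-1.2156) = 0.06088.
[in] = 6.87 / 0.06088 = 112.9 mmol/L.

113 mmol/L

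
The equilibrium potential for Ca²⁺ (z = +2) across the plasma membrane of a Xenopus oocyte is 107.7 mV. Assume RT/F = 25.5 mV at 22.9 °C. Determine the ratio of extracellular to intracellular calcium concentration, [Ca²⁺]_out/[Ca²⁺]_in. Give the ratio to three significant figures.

ln([out]/[in]) = E·z/(25.5) = 107.7 × 2 / 25.5 = 8.4471
[out]/[in] = e^(8.4471) = 4661

4660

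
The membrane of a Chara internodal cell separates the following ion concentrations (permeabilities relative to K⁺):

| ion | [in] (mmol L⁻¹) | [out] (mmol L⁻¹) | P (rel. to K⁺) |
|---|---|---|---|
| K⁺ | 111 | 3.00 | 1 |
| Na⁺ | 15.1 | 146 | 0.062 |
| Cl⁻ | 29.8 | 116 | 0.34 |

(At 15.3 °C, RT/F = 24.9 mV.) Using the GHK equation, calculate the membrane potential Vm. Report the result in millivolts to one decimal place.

Vm = 24.9 · ln[(Σ P·[cation]ₒ + Σ P·[anion]ᵢ) / (Σ P·[cation]ᵢ + Σ P·[anion]ₒ)]
Numerator = 1×3.00 + 0.062×146 + 0.34×29.8 = 22.18
Denominator = 1×111 + 0.062×15.1 + 0.34×116 = 151.4
Vm = 24.9 · ln(0.14655) = 24.9 × (-1.9204) = -47.82 mV

-47.8 mV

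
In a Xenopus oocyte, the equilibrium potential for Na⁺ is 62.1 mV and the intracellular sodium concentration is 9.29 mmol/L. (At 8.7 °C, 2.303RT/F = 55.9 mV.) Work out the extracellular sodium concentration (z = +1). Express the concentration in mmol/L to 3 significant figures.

120 mmol/L

Nernst: E = (55.9/1) · log₁₀([out]/[in]), so log₁₀([out]/[in]) = 62.1 × 1 / 55.9 = 1.1109.
[out]/[in] = 10^(1.1109) = 12.91.
[out] = 12.91 × 9.29 = 119.9 mmol/L.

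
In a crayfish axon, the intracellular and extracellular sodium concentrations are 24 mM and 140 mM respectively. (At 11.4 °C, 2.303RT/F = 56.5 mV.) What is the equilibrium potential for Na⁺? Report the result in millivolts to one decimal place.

E = (56.5/z) · log₁₀([Na⁺]_out/[Na⁺]_in) with z = +1.
= (56.5/1) · log₁₀(140/24) = 56.50 · log₁₀(5.833)
= 56.50 · (0.7659) = 43.27 mV

43.3 mV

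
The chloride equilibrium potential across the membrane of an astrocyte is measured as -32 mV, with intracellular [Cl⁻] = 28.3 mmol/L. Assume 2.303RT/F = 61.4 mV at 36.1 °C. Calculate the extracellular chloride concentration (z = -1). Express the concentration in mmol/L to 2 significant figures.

Nernst: E = (61.4/-1) · log₁₀([out]/[in]), so log₁₀([out]/[in]) = -32.0 × -1 / 61.4 = 0.5212.
[out]/[in] = 10^(0.5212) = 3.32.
[out] = 3.32 × 28.3 = 93.96 mmol/L.

94 mmol/L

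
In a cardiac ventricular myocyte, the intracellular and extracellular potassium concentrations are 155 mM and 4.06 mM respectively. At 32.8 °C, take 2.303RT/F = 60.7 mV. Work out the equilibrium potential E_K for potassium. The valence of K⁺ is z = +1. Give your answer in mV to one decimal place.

E = (60.7/z) · log₁₀([K⁺]_out/[K⁺]_in) with z = +1.
= (60.7/1) · log₁₀(4.06/155) = 60.70 · log₁₀(0.02619)
= 60.70 · (-1.5818) = -96.02 mV

-96.0 mV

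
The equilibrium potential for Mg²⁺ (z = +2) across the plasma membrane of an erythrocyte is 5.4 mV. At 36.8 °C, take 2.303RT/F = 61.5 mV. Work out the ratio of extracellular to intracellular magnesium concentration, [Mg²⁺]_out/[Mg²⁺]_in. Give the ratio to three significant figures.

log₁₀([out]/[in]) = E·z/(61.5) = 5.4 × 2 / 61.5 = 0.1756
[out]/[in] = 10^(0.1756) = 1.498

1.50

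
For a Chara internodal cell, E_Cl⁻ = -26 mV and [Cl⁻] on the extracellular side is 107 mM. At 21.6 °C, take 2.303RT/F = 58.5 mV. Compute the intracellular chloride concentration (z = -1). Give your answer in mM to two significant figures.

Nernst: E = (58.5/-1) · log₁₀([out]/[in]), so log₁₀([out]/[in]) = -26.0 × -1 / 58.5 = 0.4444.
[out]/[in] = 10^(0.4444) = 2.783.
[in] = 107 / 2.783 = 38.45 mM.

38 mM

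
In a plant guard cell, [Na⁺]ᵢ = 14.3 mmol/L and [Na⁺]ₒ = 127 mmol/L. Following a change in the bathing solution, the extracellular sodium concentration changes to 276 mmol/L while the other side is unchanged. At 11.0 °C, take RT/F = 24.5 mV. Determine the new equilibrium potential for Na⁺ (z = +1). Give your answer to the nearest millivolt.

After the shift: [Na⁺]_out = 276, [Na⁺]_in = 14.3 mmol/L.
E_new = (24.5/1)·ln(276/14.3) = 24.50 · (2.9601) = 72.52 mV

73 mV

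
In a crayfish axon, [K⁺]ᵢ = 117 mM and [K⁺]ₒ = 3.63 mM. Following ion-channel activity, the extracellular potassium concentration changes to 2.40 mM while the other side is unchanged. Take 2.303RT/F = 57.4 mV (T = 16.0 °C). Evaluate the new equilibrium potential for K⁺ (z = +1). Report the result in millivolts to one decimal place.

After the shift: [K⁺]_out = 2.40, [K⁺]_in = 117 mM.
E_new = (57.4/1)·log₁₀(2.40/117) = 57.40 · (-1.6880) = -96.89 mV

-96.9 mV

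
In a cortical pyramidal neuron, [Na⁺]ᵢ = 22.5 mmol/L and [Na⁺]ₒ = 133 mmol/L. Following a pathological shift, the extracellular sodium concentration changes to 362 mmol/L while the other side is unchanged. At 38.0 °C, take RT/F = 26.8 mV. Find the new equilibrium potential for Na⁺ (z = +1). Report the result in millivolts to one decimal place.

After the shift: [Na⁺]_out = 362, [Na⁺]_in = 22.5 mmol/L.
E_new = (26.8/1)·ln(362/22.5) = 26.80 · (2.7781) = 74.45 mV

74.5 mV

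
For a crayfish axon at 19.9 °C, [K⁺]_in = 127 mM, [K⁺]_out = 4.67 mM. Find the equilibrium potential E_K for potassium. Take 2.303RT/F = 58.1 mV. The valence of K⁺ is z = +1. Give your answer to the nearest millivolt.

-83 mV

E = (58.1/z) · log₁₀([K⁺]_out/[K⁺]_in) with z = +1.
= (58.1/1) · log₁₀(4.67/127) = 58.10 · log₁₀(0.03677)
= 58.10 · (-1.4345) = -83.34 mV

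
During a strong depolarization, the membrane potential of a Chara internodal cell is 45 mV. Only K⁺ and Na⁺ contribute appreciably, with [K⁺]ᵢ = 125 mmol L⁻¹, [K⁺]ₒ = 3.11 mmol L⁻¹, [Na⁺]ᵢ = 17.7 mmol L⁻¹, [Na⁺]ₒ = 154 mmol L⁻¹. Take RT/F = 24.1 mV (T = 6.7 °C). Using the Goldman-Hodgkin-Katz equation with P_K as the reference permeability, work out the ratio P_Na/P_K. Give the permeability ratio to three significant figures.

Let α = P_Na/P_K. GHK: Vm = 24.1·ln[(Kₒ + α·Naₒ)/(Kᵢ + α·Naᵢ)].
e^(Vm/24.1) = e^(45.0/24.1) = 6.4703
So 6.4703·(Kᵢ + α·Naᵢ) = Kₒ + α·Naₒ → α = (6.4703·125.0 − 3.11) / (154.0 − 6.4703·17.7)
α = (808.8 − 3.11) / (154.0 − 114.5) = 805.7/39.48 = 20.41

20.4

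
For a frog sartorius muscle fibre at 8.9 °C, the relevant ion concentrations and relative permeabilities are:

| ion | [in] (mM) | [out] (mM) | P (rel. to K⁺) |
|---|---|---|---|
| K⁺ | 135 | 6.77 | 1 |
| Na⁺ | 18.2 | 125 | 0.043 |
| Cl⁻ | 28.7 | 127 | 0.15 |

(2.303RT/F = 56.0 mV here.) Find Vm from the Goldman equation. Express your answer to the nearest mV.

-55 mV

Vm = 56.0 · log₁₀[(Σ P·[cation]ₒ + Σ P·[anion]ᵢ) / (Σ P·[cation]ᵢ + Σ P·[anion]ₒ)]
Numerator = 1×6.77 + 0.043×125 + 0.15×28.7 = 16.45
Denominator = 1×135 + 0.043×18.2 + 0.15×127 = 154.8
Vm = 56.0 · log₁₀(0.10624) = 56.0 × (-0.9737) = -54.53 mV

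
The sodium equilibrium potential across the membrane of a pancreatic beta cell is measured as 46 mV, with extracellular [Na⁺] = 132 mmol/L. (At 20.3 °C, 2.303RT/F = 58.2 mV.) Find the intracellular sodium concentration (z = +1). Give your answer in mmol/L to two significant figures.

Nernst: E = (58.2/1) · log₁₀([out]/[in]), so log₁₀([out]/[in]) = 46.0 × 1 / 58.2 = 0.7904.
[out]/[in] = 10^(0.7904) = 6.171.
[in] = 132 / 6.171 = 21.39 mmol/L.

21 mmol/L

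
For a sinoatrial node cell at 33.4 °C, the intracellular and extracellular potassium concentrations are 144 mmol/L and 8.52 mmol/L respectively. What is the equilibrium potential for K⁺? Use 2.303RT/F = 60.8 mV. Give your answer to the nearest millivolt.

-75 mV

E = (60.8/z) · log₁₀([K⁺]_out/[K⁺]_in) with z = +1.
= (60.8/1) · log₁₀(8.52/144) = 60.80 · log₁₀(0.05917)
= 60.80 · (-1.2279) = -74.66 mV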